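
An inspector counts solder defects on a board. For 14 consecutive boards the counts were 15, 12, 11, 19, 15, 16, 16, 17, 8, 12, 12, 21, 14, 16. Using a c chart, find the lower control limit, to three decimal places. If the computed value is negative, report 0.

3.120

c̄ = (15 + 12 + 11 + 19 + 15 + 16 + 16 + 17 + 8 + 12 + 12 + 21 + 14 + 16) / 14 = 204 / 14 = 14.5714
LCL = c̄ − 3√c̄ = 14.5714 − 3 × 3.8173 = 3.1197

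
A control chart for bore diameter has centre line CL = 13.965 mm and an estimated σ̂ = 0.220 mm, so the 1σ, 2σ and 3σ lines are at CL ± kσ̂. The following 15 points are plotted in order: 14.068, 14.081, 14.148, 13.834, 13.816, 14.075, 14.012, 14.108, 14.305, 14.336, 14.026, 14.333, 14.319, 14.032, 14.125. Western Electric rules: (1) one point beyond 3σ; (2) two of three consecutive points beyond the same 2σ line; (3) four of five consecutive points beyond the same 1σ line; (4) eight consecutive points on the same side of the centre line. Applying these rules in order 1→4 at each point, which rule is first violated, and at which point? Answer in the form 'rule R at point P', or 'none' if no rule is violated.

Zone of each point (C = within 1σ̂, B = 1σ̂–2σ̂, A = 2σ̂–3σ̂, * = beyond 3σ̂; sign = side of CL): 1:+C, 2:+C, 3:+C, 4:-C, 5:-C, 6:+C, 7:+C, 8:+C, 9:+B, 10:+B, 11:+C, 12:+B, 13:+B, 14:+C, 15:+C
Rule 3 (four of five consecutive points beyond the same 1σ limit) is satisfied at point 13.

rule 3 at point 13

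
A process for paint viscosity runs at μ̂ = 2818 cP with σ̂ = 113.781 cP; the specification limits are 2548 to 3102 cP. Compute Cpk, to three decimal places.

Cpu = (USL − μ̂) / (3σ̂) = (3102 − 2818) / (3 × 113.781) = 0.8320; Cpl = (μ̂ − LSL) / (3σ̂) = (2818 − 2548) / (3 × 113.781) = 0.7910; Cpk = min(Cpu, Cpl) = 0.7910

0.791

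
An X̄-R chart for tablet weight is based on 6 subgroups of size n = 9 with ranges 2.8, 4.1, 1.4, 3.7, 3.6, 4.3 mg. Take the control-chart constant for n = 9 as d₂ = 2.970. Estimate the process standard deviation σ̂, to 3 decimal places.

R̄ = (2.8 + 4.1 + 1.4 + 3.7 + 3.6 + 4.3) / 6 = 3.3167
σ̂ = R̄ / d₂ = 3.3167 / 2.970 = 1.1167

1.117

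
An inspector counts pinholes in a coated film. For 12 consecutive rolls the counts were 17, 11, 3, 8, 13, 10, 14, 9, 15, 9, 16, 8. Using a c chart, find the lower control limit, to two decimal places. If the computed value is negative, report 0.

1.10

c̄ = (17 + 11 + 3 + 8 + 13 + 10 + 14 + 9 + 15 + 9 + 16 + 8) / 12 = 133 / 12 = 11.0833
LCL = c̄ − 3√c̄ = 11.0833 − 3 × 3.3292 = 1.0958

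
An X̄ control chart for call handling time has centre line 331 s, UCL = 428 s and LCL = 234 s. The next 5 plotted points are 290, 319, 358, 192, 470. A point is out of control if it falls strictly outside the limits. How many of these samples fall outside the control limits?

Compare each point to [234, 428]: sample 4 = 192 < LCL; sample 5 = 470 > UCL.

2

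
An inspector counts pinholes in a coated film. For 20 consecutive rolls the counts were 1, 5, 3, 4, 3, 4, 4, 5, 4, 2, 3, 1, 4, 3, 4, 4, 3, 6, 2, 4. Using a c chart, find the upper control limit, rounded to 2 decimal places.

9.02

c̄ = (1 + 5 + 3 + 4 + 3 + 4 + 4 + 5 + 4 + 2 + 3 + 1 + 4 + 3 + 4 + 4 + 3 + 6 + 2 + 4) / 20 = 69 / 20 = 3.4500
UCL = c̄ + 3√c̄ = 3.4500 + 3 × √3.4500 = 3.4500 + 3 × 1.8574 = 9.0223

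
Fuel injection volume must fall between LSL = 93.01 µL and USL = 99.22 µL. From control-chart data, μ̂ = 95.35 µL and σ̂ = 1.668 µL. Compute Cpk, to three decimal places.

0.468

Cpu = (USL − μ̂) / (3σ̂) = (99.22 − 95.35) / (3 × 1.668) = 0.7734; Cpl = (μ̂ − LSL) / (3σ̂) = (95.35 − 93.01) / (3 × 1.668) = 0.4676; Cpk = min(Cpu, Cpl) = 0.4676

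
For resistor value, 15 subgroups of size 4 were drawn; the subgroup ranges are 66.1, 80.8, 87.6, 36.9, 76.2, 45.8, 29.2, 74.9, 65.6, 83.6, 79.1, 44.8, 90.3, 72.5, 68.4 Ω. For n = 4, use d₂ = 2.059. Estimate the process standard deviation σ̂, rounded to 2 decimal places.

R̄ = (66.1 + 80.8 + 87.6 + 36.9 + 76.2 + 45.8 + 29.2 + 74.9 + 65.6 + 83.6 + 79.1 + 44.8 + 90.3 + 72.5 + 68.4) / 15 = 66.7867
σ̂ = R̄ / d₂ = 66.7867 / 2.059 = 32.4365

32.44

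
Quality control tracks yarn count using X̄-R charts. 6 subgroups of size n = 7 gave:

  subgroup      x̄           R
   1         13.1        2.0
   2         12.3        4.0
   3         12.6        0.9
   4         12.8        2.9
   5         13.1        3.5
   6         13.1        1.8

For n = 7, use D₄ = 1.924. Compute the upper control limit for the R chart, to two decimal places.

R̄ = (2.0 + 4.0 + 0.9 + 2.9 + 3.5 + 1.8) / 6 = 15.1000 / 6 = 2.5167
UCL_R = D₄·R̄ = 1.924 × 2.5167 = 4.8421

4.84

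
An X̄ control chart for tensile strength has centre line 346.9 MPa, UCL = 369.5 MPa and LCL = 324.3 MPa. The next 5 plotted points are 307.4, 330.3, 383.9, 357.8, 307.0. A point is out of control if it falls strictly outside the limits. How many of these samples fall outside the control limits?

Compare each point to [324.3, 369.5]: sample 1 = 307.4 < LCL; sample 3 = 383.9 > UCL; sample 5 = 307.0 < LCL.

3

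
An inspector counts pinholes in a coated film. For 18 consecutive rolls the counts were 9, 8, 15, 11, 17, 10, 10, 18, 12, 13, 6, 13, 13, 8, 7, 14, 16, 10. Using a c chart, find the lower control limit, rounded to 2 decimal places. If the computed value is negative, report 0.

1.42

c̄ = (9 + 8 + 15 + 11 + 17 + 10 + 10 + 18 + 12 + 13 + 6 + 13 + 13 + 8 + 7 + 14 + 16 + 10) / 18 = 210 / 18 = 11.6667
LCL = c̄ − 3√c̄ = 11.6667 − 3 × 3.4157 = 1.4197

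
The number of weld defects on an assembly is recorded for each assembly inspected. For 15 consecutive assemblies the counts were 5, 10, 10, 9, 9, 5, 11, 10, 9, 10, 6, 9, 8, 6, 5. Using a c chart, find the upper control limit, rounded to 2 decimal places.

16.69

c̄ = (5 + 10 + 10 + 9 + 9 + 5 + 11 + 10 + 9 + 10 + 6 + 9 + 8 + 6 + 5) / 15 = 122 / 15 = 8.1333
UCL = c̄ + 3√c̄ = 8.1333 + 3 × √8.1333 = 8.1333 + 3 × 2.8519 = 16.6890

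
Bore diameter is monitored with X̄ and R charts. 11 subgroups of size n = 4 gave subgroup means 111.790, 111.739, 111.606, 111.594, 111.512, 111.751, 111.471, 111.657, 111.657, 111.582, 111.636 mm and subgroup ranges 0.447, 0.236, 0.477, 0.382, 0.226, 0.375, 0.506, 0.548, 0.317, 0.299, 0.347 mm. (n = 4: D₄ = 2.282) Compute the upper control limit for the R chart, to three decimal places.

R̄ = (0.447 + 0.236 + 0.477 + 0.382 + 0.226 + 0.375 + 0.506 + 0.548 + 0.317 + 0.299 + 0.347) / 11 = 4.1600 / 11 = 0.3782
UCL_R = D₄·R̄ = 2.282 × 0.3782 = 0.8630

0.863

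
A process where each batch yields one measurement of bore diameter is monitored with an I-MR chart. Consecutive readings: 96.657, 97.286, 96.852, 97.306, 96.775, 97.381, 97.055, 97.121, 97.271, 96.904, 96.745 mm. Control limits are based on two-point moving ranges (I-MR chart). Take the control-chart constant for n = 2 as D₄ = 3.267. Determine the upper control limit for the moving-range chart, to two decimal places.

1.22

Moving ranges: 0.629, 0.434, 0.454, 0.531, 0.606, 0.326, 0.066, 0.150, 0.367, 0.159; M̄R̄ = 3.7220 / 10 = 0.3722
UCL_MR = D₄·M̄R̄ = 3.267 × 0.3722 = 1.2160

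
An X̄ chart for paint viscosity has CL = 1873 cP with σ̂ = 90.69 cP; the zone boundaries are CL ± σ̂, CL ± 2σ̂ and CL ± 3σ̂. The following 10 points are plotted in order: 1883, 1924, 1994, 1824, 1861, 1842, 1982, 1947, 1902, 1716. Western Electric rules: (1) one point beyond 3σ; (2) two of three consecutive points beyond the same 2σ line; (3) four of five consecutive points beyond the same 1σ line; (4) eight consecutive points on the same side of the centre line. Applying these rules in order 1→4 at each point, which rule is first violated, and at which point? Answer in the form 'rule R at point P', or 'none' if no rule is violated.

none

Zone of each point (C = within 1σ̂, B = 1σ̂–2σ̂, A = 2σ̂–3σ̂, * = beyond 3σ̂; sign = side of CL): 1:+C, 2:+C, 3:+B, 4:-C, 5:-C, 6:-C, 7:+B, 8:+C, 9:+C, 10:-B
No rule fires across all 10 points.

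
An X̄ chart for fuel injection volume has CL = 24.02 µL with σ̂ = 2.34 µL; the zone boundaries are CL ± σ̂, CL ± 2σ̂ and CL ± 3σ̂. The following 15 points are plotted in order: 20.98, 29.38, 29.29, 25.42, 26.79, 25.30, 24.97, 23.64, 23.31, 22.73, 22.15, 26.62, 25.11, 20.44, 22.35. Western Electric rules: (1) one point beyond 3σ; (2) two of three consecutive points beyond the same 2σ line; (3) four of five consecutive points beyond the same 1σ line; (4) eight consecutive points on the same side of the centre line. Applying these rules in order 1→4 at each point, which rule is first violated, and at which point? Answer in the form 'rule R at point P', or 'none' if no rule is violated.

Zone of each point (C = within 1σ̂, B = 1σ̂–2σ̂, A = 2σ̂–3σ̂, * = beyond 3σ̂; sign = side of CL): 1:-B, 2:+A, 3:+A, 4:+C, 5:+B, 6:+C, 7:+C, 8:-C, 9:-C, 10:-C, 11:-C, 12:+B, 13:+C, 14:-B, 15:-C
Rule 2 (two of three consecutive points beyond the same 2σ limit) is satisfied at point 3.

rule 2 at point 3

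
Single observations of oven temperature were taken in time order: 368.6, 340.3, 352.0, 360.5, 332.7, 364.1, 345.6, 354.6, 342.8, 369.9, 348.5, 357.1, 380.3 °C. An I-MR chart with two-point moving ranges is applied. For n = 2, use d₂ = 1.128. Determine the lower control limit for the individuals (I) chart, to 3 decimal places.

X̄ = (368.6 + 340.3 + 352.0 + 360.5 + 332.7 + 364.1 + 345.6 + 354.6 + 342.8 + 369.9 + 348.5 + 357.1 + 380.3) / 13 = 355.1538
Moving ranges: 28.3, 11.7, 8.5, 27.8, 31.4, 18.5, 9.0, 11.8, 27.1, 21.4, 8.6, 23.2; M̄R̄ = 227.3000 / 12 = 18.9417
LCL = X̄ − 3·M̄R̄/d₂ = 355.1538 − 3 × 18.9417 / 1.128 = 304.7771

304.777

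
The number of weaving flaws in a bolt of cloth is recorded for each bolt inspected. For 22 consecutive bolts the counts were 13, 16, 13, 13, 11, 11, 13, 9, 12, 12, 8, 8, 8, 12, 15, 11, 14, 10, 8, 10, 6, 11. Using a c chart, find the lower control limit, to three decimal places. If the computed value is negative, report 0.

c̄ = (13 + 16 + 13 + 13 + 11 + 11 + 13 + 9 + 12 + 12 + 8 + 8 + 8 + 12 + 15 + 11 + 14 + 10 + 8 + 10 + 6 + 11) / 22 = 244 / 22 = 11.0909
LCL = c̄ − 3√c̄ = 11.0909 − 3 × 3.3303 = 1.1000

1.100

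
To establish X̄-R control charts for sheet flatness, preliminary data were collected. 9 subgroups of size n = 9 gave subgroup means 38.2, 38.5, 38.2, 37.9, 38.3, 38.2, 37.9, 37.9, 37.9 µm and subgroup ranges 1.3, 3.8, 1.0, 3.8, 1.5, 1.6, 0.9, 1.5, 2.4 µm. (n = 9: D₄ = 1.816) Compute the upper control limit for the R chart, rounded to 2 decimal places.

R̄ = (1.3 + 3.8 + 1.0 + 3.8 + 1.5 + 1.6 + 0.9 + 1.5 + 2.4) / 9 = 17.8000 / 9 = 1.9778
UCL_R = D₄·R̄ = 1.816 × 1.9778 = 3.5916

3.59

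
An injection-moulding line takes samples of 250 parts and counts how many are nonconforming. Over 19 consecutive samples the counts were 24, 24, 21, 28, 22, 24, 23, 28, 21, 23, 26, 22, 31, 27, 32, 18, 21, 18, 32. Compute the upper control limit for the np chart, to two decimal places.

38.57

p̄ = Σdᵢ / (k·n) = 465 / (19 × 250) = 0.09789
UCL = np̄ + 3·√(np̄(1−p̄)) = 24.4737 + 3 × √(24.4737×0.90211) = 24.4737 + 3 × 4.6987 = 38.5698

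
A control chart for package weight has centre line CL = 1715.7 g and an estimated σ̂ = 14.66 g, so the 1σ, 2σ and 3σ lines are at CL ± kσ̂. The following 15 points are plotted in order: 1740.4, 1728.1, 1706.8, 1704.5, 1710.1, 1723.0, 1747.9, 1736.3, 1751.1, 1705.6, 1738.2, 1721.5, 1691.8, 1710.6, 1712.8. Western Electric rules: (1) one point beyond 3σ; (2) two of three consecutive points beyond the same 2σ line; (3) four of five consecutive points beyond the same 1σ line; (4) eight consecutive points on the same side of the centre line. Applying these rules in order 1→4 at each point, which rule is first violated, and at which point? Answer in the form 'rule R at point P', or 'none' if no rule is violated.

rule 2 at point 9

Zone of each point (C = within 1σ̂, B = 1σ̂–2σ̂, A = 2σ̂–3σ̂, * = beyond 3σ̂; sign = side of CL): 1:+B, 2:+C, 3:-C, 4:-C, 5:-C, 6:+C, 7:+A, 8:+B, 9:+A, 10:-C, 11:+B, 12:+C, 13:-B, 14:-C, 15:-C
Rule 2 (two of three consecutive points beyond the same 2σ limit) is satisfied at point 9.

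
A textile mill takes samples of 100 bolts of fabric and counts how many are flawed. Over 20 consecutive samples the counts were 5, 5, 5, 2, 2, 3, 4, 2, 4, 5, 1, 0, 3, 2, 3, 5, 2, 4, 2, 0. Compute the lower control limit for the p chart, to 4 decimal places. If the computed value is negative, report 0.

p̄ = Σdᵢ / (k·n) = 59 / (20 × 100) = 0.02950
LCL = p̄ − 3·√(p̄(1−p̄)/n) = 0.02950 − 3 × 0.01692 = -0.02126 → 0 (negative, so LCL = 0)

0.0000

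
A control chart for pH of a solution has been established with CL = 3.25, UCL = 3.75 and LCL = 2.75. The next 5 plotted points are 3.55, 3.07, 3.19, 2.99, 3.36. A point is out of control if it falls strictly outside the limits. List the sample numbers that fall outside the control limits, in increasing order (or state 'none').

none

All 5 points lie within [2.75, 3.75].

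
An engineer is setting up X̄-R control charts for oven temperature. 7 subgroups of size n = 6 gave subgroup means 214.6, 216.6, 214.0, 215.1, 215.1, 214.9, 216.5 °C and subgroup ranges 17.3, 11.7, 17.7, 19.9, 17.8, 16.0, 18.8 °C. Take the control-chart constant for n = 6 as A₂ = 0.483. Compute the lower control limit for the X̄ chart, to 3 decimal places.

X̄̄ = (214.6 + 216.6 + 214.0 + 215.1 + 215.1 + 214.9 + 216.5) / 7 = 1506.8000 / 7 = 215.2571
R̄ = (17.3 + 11.7 + 17.7 + 19.9 + 17.8 + 16.0 + 18.8) / 7 = 119.2000 / 7 = 17.0286
LCL = X̄̄ − A₂·R̄ = 215.2571 − 0.483 × 17.0286 = 207.0323

207.032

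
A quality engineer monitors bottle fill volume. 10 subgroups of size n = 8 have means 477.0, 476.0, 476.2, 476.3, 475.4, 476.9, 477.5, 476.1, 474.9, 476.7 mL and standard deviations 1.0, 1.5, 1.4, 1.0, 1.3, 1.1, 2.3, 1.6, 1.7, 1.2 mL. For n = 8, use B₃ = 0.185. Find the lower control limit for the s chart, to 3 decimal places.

0.261

s̄ = (1.0 + 1.5 + 1.4 + 1.0 + 1.3 + 1.1 + 2.3 + 1.6 + 1.7 + 1.2) / 10 = 1.4100
LCL_s = B₃·s̄ = 0.185 × 1.4100 = 0.2608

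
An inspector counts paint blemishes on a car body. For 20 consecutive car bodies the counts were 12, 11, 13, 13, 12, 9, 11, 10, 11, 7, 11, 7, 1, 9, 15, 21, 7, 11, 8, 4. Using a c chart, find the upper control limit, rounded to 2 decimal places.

19.71

c̄ = (12 + 11 + 13 + 13 + 12 + 9 + 11 + 10 + 11 + 7 + 11 + 7 + 1 + 9 + 15 + 21 + 7 + 11 + 8 + 4) / 20 = 203 / 20 = 10.1500
UCL = c̄ + 3√c̄ = 10.1500 + 3 × √10.1500 = 10.1500 + 3 × 3.1859 = 19.7077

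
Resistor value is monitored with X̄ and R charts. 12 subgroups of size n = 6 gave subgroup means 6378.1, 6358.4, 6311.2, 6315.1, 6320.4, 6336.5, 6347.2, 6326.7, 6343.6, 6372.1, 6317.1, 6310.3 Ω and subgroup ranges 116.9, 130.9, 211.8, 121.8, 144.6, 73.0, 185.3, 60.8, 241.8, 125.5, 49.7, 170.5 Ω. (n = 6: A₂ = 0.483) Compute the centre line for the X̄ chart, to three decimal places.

X̄̄ = (6378.1 + 6358.4 + 6311.2 + 6315.1 + 6320.4 + 6336.5 + 6347.2 + 6326.7 + 6343.6 + 6372.1 + 6317.1 + 6310.3) / 12 = 76036.7000 / 12 = 6336.3917
CL = X̄̄ = 6336.3917

6336.392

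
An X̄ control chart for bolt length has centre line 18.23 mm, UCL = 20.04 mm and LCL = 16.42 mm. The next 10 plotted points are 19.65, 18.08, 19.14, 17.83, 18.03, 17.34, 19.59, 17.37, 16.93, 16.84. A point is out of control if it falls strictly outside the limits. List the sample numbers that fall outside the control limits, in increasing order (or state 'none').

none

All 10 points lie within [16.42, 20.04].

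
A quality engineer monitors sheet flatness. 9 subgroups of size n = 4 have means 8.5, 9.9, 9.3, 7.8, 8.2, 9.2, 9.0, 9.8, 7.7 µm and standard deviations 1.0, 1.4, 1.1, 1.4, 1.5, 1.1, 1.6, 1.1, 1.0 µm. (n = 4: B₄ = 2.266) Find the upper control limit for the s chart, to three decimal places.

2.820

s̄ = (1.0 + 1.4 + 1.1 + 1.4 + 1.5 + 1.1 + 1.6 + 1.1 + 1.0) / 9 = 1.2444
UCL_s = B₄·s̄ = 2.266 × 1.2444 = 2.8199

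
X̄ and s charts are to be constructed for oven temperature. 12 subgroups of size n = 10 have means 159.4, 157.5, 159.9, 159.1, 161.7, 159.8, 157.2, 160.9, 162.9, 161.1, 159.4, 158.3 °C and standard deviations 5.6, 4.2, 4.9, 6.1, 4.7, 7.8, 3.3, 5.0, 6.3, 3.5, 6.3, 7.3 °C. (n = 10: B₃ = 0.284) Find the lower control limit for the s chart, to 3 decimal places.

1.538

s̄ = (5.6 + 4.2 + 4.9 + 6.1 + 4.7 + 7.8 + 3.3 + 5.0 + 6.3 + 3.5 + 6.3 + 7.3) / 12 = 5.4167
LCL_s = B₃·s̄ = 0.284 × 5.4167 = 1.5383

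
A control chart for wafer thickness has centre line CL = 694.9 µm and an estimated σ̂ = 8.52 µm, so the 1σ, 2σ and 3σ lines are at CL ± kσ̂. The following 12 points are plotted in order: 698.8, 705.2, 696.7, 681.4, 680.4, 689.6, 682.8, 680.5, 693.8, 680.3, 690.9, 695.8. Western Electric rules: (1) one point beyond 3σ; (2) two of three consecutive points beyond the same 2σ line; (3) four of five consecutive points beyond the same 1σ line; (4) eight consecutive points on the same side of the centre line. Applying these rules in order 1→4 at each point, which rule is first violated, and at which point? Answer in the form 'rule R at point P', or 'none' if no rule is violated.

rule 3 at point 8

Zone of each point (C = within 1σ̂, B = 1σ̂–2σ̂, A = 2σ̂–3σ̂, * = beyond 3σ̂; sign = side of CL): 1:+C, 2:+B, 3:+C, 4:-B, 5:-B, 6:-C, 7:-B, 8:-B, 9:-C, 10:-B, 11:-C, 12:+C
Rule 3 (four of five consecutive points beyond the same 1σ limit) is satisfied at point 8.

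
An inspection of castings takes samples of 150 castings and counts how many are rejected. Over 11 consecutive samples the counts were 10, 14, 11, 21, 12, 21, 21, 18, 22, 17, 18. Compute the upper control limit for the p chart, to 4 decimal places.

0.1894

p̄ = Σdᵢ / (k·n) = 185 / (11 × 150) = 0.11212
UCL = p̄ + 3·√(p̄(1−p̄)/n) = 0.11212 + 3 × √(0.11212×0.88788/150) = 0.11212 + 3 × 0.02576 = 0.18941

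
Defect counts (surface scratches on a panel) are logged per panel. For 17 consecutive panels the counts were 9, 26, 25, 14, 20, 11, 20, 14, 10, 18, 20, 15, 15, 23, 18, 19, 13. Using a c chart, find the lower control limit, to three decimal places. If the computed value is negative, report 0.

4.668

c̄ = (9 + 26 + 25 + 14 + 20 + 11 + 20 + 14 + 10 + 18 + 20 + 15 + 15 + 23 + 18 + 19 + 13) / 17 = 290 / 17 = 17.0588
LCL = c̄ − 3√c̄ = 17.0588 − 3 × 4.1302 = 4.6681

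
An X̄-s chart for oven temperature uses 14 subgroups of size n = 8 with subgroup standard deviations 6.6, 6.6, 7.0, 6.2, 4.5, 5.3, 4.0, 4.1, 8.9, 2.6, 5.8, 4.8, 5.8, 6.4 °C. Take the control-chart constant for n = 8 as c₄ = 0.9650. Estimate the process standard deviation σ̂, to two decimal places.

s̄ = (6.6 + 6.6 + 7.0 + 6.2 + 4.5 + 5.3 + 4.0 + 4.1 + 8.9 + 2.6 + 5.8 + 4.8 + 5.8 + 6.4) / 14 = 5.6143
σ̂ = s̄ / c₄ = 5.6143 / 0.9650 = 5.8179

5.82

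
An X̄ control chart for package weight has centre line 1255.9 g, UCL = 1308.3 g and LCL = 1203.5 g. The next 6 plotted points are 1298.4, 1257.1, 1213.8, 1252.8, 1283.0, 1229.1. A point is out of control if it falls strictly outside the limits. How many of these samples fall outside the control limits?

All 6 points lie within [1203.5, 1308.3].

0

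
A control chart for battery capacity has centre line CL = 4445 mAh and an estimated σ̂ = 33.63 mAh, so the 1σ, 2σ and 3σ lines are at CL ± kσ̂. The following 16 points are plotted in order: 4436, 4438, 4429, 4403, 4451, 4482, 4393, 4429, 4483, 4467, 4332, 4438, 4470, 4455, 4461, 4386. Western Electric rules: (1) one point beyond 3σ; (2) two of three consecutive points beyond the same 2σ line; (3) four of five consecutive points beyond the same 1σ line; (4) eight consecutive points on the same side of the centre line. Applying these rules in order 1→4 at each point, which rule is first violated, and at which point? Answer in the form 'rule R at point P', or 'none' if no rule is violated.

rule 1 at point 11

Zone of each point (C = within 1σ̂, B = 1σ̂–2σ̂, A = 2σ̂–3σ̂, * = beyond 3σ̂; sign = side of CL): 1:-C, 2:-C, 3:-C, 4:-B, 5:+C, 6:+B, 7:-B, 8:-C, 9:+B, 10:+C, 11:-*, 12:-C, 13:+C, 14:+C, 15:+C, 16:-B
Rule 1 (one point beyond the 3σ limits) is satisfied at point 11.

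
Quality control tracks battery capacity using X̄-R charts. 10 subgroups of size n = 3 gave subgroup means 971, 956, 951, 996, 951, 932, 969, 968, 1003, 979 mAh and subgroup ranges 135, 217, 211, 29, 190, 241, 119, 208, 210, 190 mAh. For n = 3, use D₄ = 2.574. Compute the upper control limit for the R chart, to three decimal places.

R̄ = (135 + 217 + 211 + 29 + 190 + 241 + 119 + 208 + 210 + 190) / 10 = 1750.0000 / 10 = 175.0000
UCL_R = D₄·R̄ = 2.574 × 175.0000 = 450.4500

450.450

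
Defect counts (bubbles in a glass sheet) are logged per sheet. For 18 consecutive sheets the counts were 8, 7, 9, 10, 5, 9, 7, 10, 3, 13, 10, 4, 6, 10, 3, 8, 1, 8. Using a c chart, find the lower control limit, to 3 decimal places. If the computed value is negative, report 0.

0.000

c̄ = (8 + 7 + 9 + 10 + 5 + 9 + 7 + 10 + 3 + 13 + 10 + 4 + 6 + 10 + 3 + 8 + 1 + 8) / 18 = 131 / 18 = 7.2778
LCL = c̄ − 3√c̄ = 7.2778 − 3 × 2.6977 = -0.8154 → 0 (cannot be negative)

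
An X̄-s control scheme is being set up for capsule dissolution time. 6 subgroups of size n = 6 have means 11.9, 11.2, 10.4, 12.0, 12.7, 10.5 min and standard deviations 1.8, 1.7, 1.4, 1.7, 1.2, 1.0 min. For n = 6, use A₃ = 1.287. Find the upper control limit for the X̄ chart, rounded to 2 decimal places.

13.34

X̄̄ = (11.9 + 11.2 + 10.4 + 12.0 + 12.7 + 10.5) / 6 = 11.4500
s̄ = (1.8 + 1.7 + 1.4 + 1.7 + 1.2 + 1.0) / 6 = 1.4667
UCL = X̄̄ + A₃·s̄ = 11.4500 + 1.287 × 1.4667 = 13.3376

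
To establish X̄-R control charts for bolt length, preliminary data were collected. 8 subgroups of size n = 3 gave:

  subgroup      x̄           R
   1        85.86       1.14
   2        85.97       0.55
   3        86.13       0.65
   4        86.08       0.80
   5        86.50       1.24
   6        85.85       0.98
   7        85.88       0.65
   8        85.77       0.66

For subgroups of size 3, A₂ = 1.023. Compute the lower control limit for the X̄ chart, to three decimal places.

X̄̄ = (85.86 + 85.97 + 86.13 + 86.08 + 86.50 + 85.85 + 85.88 + 85.77) / 8 = 688.0400 / 8 = 86.0050
R̄ = (1.14 + 0.55 + 0.65 + 0.80 + 1.24 + 0.98 + 0.65 + 0.66) / 8 = 6.6700 / 8 = 0.8337
LCL = X̄̄ − A₂·R̄ = 86.0050 − 1.023 × 0.8337 = 85.1521

85.152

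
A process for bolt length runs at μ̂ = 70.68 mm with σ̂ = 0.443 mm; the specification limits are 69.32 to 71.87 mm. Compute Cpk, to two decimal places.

Cpu = (USL − μ̂) / (3σ̂) = (71.87 − 70.68) / (3 × 0.443) = 0.8954; Cpl = (μ̂ − LSL) / (3σ̂) = (70.68 − 69.32) / (3 × 0.443) = 1.0233; Cpk = min(Cpu, Cpl) = 0.8954

0.90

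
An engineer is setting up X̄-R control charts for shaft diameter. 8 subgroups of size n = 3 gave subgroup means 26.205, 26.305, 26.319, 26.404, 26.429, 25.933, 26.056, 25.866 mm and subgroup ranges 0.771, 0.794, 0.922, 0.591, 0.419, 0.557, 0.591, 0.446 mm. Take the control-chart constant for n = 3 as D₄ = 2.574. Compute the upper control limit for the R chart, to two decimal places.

R̄ = (0.771 + 0.794 + 0.922 + 0.591 + 0.419 + 0.557 + 0.591 + 0.446) / 8 = 5.0910 / 8 = 0.6364
UCL_R = D₄·R̄ = 2.574 × 0.6364 = 1.6380

1.64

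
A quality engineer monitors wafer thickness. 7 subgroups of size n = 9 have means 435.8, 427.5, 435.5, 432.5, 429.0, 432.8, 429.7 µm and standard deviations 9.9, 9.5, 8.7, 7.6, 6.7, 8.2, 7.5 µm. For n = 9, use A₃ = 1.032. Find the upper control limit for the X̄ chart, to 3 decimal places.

X̄̄ = (435.8 + 427.5 + 435.5 + 432.5 + 429.0 + 432.8 + 429.7) / 7 = 431.8286
s̄ = (9.9 + 9.5 + 8.7 + 7.6 + 6.7 + 8.2 + 7.5) / 7 = 8.3000
UCL = X̄̄ + A₃·s̄ = 431.8286 + 1.032 × 8.3000 = 440.3942

440.394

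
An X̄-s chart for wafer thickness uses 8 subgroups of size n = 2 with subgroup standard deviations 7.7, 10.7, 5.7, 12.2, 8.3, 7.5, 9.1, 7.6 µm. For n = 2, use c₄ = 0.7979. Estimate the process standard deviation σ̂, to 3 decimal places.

10.778

s̄ = (7.7 + 10.7 + 5.7 + 12.2 + 8.3 + 7.5 + 9.1 + 7.6) / 8 = 8.6000
σ̂ = s̄ / c₄ = 8.6000 / 0.7979 = 10.7783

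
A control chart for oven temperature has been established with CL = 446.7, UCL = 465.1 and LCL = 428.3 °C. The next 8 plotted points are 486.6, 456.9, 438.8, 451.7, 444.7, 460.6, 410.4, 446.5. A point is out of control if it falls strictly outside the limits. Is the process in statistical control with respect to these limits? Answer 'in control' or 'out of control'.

Compare each point to [428.3, 465.1]: sample 1 = 486.6 > UCL; sample 7 = 410.4 < LCL.

out of control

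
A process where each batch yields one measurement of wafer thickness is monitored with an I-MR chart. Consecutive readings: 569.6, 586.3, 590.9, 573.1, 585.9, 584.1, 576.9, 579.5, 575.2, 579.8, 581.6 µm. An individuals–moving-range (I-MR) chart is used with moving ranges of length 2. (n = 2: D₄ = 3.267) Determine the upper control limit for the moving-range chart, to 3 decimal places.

24.241

Moving ranges: 16.7, 4.6, 17.8, 12.8, 1.8, 7.2, 2.6, 4.3, 4.6, 1.8; M̄R̄ = 74.2000 / 10 = 7.4200
UCL_MR = D₄·M̄R̄ = 3.267 × 7.4200 = 24.2411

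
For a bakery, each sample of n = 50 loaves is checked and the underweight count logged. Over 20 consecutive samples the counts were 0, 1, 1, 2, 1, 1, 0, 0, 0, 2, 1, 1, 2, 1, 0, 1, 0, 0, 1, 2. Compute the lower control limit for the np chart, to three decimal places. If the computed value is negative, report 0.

0.000

p̄ = Σdᵢ / (k·n) = 17 / (20 × 50) = 0.01700
LCL = np̄ − 3·√(np̄(1−p̄)) = 0.8500 − 3 × 0.9141 = -1.8923 → 0 (negative, so LCL = 0)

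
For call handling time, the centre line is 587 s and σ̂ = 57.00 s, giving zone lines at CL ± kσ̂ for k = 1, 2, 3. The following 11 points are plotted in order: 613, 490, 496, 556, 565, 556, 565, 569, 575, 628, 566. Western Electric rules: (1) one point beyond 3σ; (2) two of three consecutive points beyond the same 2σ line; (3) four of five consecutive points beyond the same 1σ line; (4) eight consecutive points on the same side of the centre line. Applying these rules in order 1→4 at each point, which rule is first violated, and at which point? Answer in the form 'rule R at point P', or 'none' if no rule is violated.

rule 4 at point 9

Zone of each point (C = within 1σ̂, B = 1σ̂–2σ̂, A = 2σ̂–3σ̂, * = beyond 3σ̂; sign = side of CL): 1:+C, 2:-B, 3:-B, 4:-C, 5:-C, 6:-C, 7:-C, 8:-C, 9:-C, 10:+C, 11:-C
Rule 4 (eight consecutive points on the same side of the centre line) is satisfied at point 9.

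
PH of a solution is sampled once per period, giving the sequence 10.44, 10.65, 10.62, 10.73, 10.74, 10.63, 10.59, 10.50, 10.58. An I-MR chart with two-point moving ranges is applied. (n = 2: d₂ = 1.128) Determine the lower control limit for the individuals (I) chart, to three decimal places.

X̄ = (10.44 + 10.65 + 10.62 + 10.73 + 10.74 + 10.63 + 10.59 + 10.50 + 10.58) / 9 = 10.6089
Moving ranges: 0.21, 0.03, 0.11, 0.01, 0.11, 0.04, 0.09, 0.08; M̄R̄ = 0.6800 / 8 = 0.0850
LCL = X̄ − 3·M̄R̄/d₂ = 10.6089 − 3 × 0.0850 / 1.128 = 10.3828

10.383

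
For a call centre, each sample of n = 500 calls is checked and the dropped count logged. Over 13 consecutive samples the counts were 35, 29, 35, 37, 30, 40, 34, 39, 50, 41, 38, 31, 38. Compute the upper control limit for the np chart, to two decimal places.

p̄ = Σdᵢ / (k·n) = 477 / (13 × 500) = 0.07338
UCL = np̄ + 3·√(np̄(1−p̄)) = 36.6923 + 3 × √(36.6923×0.92662) = 36.6923 + 3 × 5.8309 = 54.1851

54.19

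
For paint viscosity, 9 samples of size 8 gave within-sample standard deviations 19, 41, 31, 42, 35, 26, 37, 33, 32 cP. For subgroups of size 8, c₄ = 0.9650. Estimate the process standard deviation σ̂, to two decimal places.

s̄ = (19 + 41 + 31 + 42 + 35 + 26 + 37 + 33 + 32) / 9 = 32.8889
σ̂ = s̄ / c₄ = 32.8889 / 0.9650 = 34.0818

34.08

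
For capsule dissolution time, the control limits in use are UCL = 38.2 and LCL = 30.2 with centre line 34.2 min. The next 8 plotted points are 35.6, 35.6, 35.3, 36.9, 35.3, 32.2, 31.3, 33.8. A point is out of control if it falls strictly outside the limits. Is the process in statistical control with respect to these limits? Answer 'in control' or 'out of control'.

All 8 points lie within [30.2, 38.2].

in control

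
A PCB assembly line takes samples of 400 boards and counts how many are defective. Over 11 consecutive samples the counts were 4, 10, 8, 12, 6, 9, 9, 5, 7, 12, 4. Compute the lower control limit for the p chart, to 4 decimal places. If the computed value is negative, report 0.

p̄ = Σdᵢ / (k·n) = 86 / (11 × 400) = 0.01955
LCL = p̄ − 3·√(p̄(1−p̄)/n) = 0.01955 − 3 × 0.00692 = -0.00122 → 0 (negative, so LCL = 0)

0.0000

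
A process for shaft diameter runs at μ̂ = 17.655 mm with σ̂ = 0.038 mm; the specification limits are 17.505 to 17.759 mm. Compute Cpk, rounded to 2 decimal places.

0.91

Cpu = (USL − μ̂) / (3σ̂) = (17.759 − 17.655) / (3 × 0.038) = 0.9123; Cpl = (μ̂ − LSL) / (3σ̂) = (17.655 − 17.505) / (3 × 0.038) = 1.3158; Cpk = min(Cpu, Cpl) = 0.9123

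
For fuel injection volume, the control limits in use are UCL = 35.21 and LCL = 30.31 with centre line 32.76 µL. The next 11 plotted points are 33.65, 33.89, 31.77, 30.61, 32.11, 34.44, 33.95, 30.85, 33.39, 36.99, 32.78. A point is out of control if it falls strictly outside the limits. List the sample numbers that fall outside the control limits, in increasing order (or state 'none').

10

Compare each point to [30.31, 35.21]: sample 10 = 36.99 > UCL.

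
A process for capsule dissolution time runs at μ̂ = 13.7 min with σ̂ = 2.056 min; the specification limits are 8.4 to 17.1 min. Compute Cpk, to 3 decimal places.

Cpu = (USL − μ̂) / (3σ̂) = (17.1 − 13.7) / (3 × 2.056) = 0.5512; Cpl = (μ̂ − LSL) / (3σ̂) = (13.7 − 8.4) / (3 × 2.056) = 0.8593; Cpk = min(Cpu, Cpl) = 0.5512

0.551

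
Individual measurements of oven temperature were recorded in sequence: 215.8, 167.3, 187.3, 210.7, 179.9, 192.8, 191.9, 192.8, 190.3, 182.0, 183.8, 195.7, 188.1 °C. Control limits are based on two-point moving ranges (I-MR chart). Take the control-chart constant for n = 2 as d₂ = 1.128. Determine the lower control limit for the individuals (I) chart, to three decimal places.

X̄ = (215.8 + 167.3 + 187.3 + 210.7 + 179.9 + 192.8 + 191.9 + 192.8 + 190.3 + 182.0 + 183.8 + 195.7 + 188.1) / 13 = 190.6462
Moving ranges: 48.5, 20.0, 23.4, 30.8, 12.9, 0.9, 0.9, 2.5, 8.3, 1.8, 11.9, 7.6; M̄R̄ = 169.5000 / 12 = 14.1250
LCL = X̄ − 3·M̄R̄/d₂ = 190.6462 − 3 × 14.1250 / 1.128 = 153.0797

153.080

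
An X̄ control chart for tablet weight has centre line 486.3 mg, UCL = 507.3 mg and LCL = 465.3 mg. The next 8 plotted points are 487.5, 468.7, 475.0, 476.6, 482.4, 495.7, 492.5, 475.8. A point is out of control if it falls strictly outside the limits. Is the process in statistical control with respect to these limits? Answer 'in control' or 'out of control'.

All 8 points lie within [465.3, 507.3].

in control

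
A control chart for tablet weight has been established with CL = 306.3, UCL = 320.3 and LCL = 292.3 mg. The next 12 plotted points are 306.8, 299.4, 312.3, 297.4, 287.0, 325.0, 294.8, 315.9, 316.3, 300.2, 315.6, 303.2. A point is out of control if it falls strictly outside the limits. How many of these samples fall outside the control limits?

2

Compare each point to [292.3, 320.3]: sample 5 = 287.0 < LCL; sample 6 = 325.0 > UCL.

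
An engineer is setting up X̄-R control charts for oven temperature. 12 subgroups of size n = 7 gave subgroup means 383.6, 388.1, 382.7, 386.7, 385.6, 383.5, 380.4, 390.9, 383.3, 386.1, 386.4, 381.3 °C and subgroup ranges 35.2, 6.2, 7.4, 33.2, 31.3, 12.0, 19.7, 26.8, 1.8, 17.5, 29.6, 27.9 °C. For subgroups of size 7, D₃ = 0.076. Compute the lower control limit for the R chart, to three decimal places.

1.574

R̄ = (35.2 + 6.2 + 7.4 + 33.2 + 31.3 + 12.0 + 19.7 + 26.8 + 1.8 + 17.5 + 29.6 + 27.9) / 12 = 248.6000 / 12 = 20.7167
LCL_R = D₃·R̄ = 0.076 × 20.7167 = 1.5745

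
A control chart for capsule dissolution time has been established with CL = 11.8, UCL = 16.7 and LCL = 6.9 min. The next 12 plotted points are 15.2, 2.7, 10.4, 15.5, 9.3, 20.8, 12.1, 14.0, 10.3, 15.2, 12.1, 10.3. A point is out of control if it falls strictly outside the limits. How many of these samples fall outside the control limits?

2

Compare each point to [6.9, 16.7]: sample 2 = 2.7 < LCL; sample 6 = 20.8 > UCL.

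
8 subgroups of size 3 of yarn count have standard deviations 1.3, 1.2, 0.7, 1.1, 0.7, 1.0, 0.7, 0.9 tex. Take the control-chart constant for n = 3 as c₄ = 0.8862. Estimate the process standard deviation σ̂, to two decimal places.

1.07

s̄ = (1.3 + 1.2 + 0.7 + 1.1 + 0.7 + 1.0 + 0.7 + 0.9) / 8 = 0.9500
σ̂ = s̄ / c₄ = 0.9500 / 0.8862 = 1.0720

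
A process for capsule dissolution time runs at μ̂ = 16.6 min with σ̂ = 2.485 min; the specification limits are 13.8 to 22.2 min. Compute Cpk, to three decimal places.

Cpu = (USL − μ̂) / (3σ̂) = (22.2 − 16.6) / (3 × 2.485) = 0.7512; Cpl = (μ̂ − LSL) / (3σ̂) = (16.6 − 13.8) / (3 × 2.485) = 0.3756; Cpk = min(Cpu, Cpl) = 0.3756

0.376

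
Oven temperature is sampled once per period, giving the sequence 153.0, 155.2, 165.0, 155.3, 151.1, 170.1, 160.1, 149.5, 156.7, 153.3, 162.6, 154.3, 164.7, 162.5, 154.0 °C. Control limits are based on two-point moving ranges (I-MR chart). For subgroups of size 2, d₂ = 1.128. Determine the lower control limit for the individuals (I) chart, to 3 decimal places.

X̄ = (153.0 + 155.2 + 165.0 + 155.3 + 151.1 + 170.1 + 160.1 + 149.5 + 156.7 + 153.3 + 162.6 + 154.3 + 164.7 + 162.5 + 154.0) / 15 = 157.8267
Moving ranges: 2.2, 9.8, 9.7, 4.2, 19.0, 10.0, 10.6, 7.2, 3.4, 9.3, 8.3, 10.4, 2.2, 8.5; M̄R̄ = 114.8000 / 14 = 8.2000
LCL = X̄ − 3·M̄R̄/d₂ = 157.8267 − 3 × 8.2000 / 1.128 = 136.0182

136.018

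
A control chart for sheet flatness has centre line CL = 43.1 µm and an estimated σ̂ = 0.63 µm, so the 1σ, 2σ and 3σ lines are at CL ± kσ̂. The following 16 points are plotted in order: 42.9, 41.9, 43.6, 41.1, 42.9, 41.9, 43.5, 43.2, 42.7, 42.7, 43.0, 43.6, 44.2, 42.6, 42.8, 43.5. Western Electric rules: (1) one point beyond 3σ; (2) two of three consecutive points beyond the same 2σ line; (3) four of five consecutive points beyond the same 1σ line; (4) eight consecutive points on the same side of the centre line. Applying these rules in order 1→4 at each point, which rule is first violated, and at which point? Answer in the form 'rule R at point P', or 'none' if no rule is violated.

Zone of each point (C = within 1σ̂, B = 1σ̂–2σ̂, A = 2σ̂–3σ̂, * = beyond 3σ̂; sign = side of CL): 1:-C, 2:-B, 3:+C, 4:-*, 5:-C, 6:-B, 7:+C, 8:+C, 9:-C, 10:-C, 11:-C, 12:+C, 13:+B, 14:-C, 15:-C, 16:+C
Rule 1 (one point beyond the 3σ limits) is satisfied at point 4.

rule 1 at point 4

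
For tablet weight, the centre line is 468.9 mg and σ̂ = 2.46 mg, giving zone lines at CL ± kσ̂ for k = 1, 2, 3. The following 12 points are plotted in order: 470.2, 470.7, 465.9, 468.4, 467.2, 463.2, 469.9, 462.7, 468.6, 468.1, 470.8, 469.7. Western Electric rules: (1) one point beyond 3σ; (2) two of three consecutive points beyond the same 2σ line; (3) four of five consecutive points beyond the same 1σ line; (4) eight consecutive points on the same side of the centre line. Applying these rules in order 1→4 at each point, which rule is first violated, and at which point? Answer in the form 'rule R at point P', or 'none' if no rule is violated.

rule 2 at point 8

Zone of each point (C = within 1σ̂, B = 1σ̂–2σ̂, A = 2σ̂–3σ̂, * = beyond 3σ̂; sign = side of CL): 1:+C, 2:+C, 3:-B, 4:-C, 5:-C, 6:-A, 7:+C, 8:-A, 9:-C, 10:-C, 11:+C, 12:+C
Rule 2 (two of three consecutive points beyond the same 2σ limit) is satisfied at point 8.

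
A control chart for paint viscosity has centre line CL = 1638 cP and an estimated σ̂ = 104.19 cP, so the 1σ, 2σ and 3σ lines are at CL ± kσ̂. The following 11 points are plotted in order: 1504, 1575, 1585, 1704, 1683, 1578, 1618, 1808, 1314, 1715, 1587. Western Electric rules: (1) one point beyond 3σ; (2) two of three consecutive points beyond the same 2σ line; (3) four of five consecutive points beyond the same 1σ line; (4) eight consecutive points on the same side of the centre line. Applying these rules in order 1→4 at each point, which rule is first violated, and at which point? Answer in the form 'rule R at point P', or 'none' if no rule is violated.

Zone of each point (C = within 1σ̂, B = 1σ̂–2σ̂, A = 2σ̂–3σ̂, * = beyond 3σ̂; sign = side of CL): 1:-B, 2:-C, 3:-C, 4:+C, 5:+C, 6:-C, 7:-C, 8:+B, 9:-*, 10:+C, 11:-C
Rule 1 (one point beyond the 3σ limits) is satisfied at point 9.

rule 1 at point 9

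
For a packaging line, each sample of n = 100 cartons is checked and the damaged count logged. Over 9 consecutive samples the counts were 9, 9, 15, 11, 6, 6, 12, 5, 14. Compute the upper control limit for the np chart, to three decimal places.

18.532

p̄ = Σdᵢ / (k·n) = 87 / (9 × 100) = 0.09667
UCL = np̄ + 3·√(np̄(1−p̄)) = 9.6667 + 3 × √(9.6667×0.90333) = 9.6667 + 3 × 2.9550 = 18.5318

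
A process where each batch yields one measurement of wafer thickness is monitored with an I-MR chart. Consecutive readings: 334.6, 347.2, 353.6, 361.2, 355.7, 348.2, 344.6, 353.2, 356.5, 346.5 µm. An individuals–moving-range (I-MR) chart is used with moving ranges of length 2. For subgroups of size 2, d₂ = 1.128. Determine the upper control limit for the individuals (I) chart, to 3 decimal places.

X̄ = (334.6 + 347.2 + 353.6 + 361.2 + 355.7 + 348.2 + 344.6 + 353.2 + 356.5 + 346.5) / 10 = 350.1300
Moving ranges: 12.6, 6.4, 7.6, 5.5, 7.5, 3.6, 8.6, 3.3, 10.0; M̄R̄ = 65.1000 / 9 = 7.2333
UCL = X̄ + 3·M̄R̄/d₂ = 350.1300 + 3 × 7.2333 / 1.128 = 369.3676

369.368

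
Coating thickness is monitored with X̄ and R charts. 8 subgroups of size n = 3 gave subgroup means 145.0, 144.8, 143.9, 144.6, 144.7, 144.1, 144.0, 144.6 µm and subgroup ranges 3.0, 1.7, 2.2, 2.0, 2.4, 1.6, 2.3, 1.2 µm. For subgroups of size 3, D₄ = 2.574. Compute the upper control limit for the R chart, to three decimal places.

R̄ = (3.0 + 1.7 + 2.2 + 2.0 + 2.4 + 1.6 + 2.3 + 1.2) / 8 = 16.4000 / 8 = 2.0500
UCL_R = D₄·R̄ = 2.574 × 2.0500 = 5.2767

5.277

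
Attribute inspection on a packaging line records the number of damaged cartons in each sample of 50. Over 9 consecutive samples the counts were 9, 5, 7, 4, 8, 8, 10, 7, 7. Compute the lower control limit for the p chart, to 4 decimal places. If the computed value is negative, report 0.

0.0000

p̄ = Σdᵢ / (k·n) = 65 / (9 × 50) = 0.14444
LCL = p̄ − 3·√(p̄(1−p̄)/n) = 0.14444 − 3 × 0.04972 = -0.00470 → 0 (negative, so LCL = 0)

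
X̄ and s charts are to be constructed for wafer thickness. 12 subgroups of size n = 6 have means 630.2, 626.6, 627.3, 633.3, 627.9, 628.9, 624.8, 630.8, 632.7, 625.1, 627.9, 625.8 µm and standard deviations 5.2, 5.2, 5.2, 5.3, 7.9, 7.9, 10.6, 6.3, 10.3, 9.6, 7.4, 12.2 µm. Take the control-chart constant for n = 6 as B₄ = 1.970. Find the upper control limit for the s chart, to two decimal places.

15.28

s̄ = (5.2 + 5.2 + 5.2 + 5.3 + 7.9 + 7.9 + 10.6 + 6.3 + 10.3 + 9.6 + 7.4 + 12.2) / 12 = 7.7583
UCL_s = B₄·s̄ = 1.970 × 7.7583 = 15.2839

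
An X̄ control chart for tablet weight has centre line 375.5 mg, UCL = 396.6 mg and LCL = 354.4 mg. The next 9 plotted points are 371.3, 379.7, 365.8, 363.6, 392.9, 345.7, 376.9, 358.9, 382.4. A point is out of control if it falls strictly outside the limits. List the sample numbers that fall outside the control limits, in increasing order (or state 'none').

6

Compare each point to [354.4, 396.6]: sample 6 = 345.7 < LCL.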